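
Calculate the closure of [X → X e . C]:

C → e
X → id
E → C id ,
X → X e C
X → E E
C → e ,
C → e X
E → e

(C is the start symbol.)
To compute CLOSURE, for each item [A → α.Bβ] where B is a non-terminal, add [B → .γ] for all productions B → γ; repeat for the newly added items until nothing changes.

Start with: [X → X e . C]
  [X → X e . C] has the dot before C: add [C → . e], [C → . e ,], [C → . e X]
No further items can be added.

CLOSURE = { [C → . e ,], [C → . e X], [C → . e], [X → X e . C] }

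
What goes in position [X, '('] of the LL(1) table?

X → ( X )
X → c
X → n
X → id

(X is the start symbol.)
To find M[X, '('], we find productions for X where '(' is in the predict set (PREDICT(N → α) = (FIRST(α) \ {ε}) ∪ (FOLLOW(N) if α ⇒* ε)).

X → ( X ): PREDICT = { '(' }
  '(' is in predict set, so this production goes in M[X, '(']
X → c: PREDICT = { 'c' }
X → n: PREDICT = { 'n' }
X → id: PREDICT = { 'id' }

M[X, '('] = X → ( X )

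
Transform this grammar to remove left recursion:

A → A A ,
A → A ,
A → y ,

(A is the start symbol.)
A is directly left-recursive. The standard transformation for
  A → A α₁ | ... | A α_m | β₁ | ... | β_n
is
  A  → β₁ A' | ... | β_n A'
  A' → α₁ A' | ... | α_m A' | ε

A → y , becomes A → y , A'
A → A A , becomes A' → A , A'
A → A , becomes A' → , A'
Add A' → ε

Resulting grammar:
A → y , A'
A' → A , A'
A' → , A'
A' → ε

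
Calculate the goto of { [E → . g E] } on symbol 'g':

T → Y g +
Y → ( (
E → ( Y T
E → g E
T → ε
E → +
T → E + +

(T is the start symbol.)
{ [E → . ( Y T], [E → . +], [E → . g E], [E → g . E] }

GOTO(I, 'g') = CLOSURE({ [A → αX.β] : [A → α.Xβ] ∈ I, X = 'g' })

Items with dot before 'g', with the dot advanced:
  [E → . g E] → [E → g . E]
Closure of the advanced items:
  [E → g . E] has the dot before E: add [E → . ( Y T], [E → . g E], [E → . +]

GOTO = { [E → . ( Y T], [E → . +], [E → . g E], [E → g . E] }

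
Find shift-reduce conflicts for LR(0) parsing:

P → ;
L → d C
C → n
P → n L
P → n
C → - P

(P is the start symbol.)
Yes — I3: [P → n .] vs [L → . d C]

Augment with P' → P and build the canonical LR(0) collection (I0 = CLOSURE({[P' → . P]}), then GOTO on every symbol after a dot until no new states appear). It has 10 states:
  I0: { [P → . ;], [P → . n L], [P → . n], [P' → . P] }  — shift
  I1: { [P → ; .] }  — reduce
  I2: { [P' → P .] }  — accept
  I3: { [L → . d C], [P → n . L], [P → n .] }  — shift, reduce
  I4: { [P → n L .] }  — reduce
  I5: { [C → . - P], [C → . n], [L → d . C] }  — shift
  I6: { [C → - . P], [P → . ;], [P → . n L], [P → . n] }  — shift
  I7: { [L → d C .] }  — reduce
  I8: { [C → n .] }  — reduce
  I9: { [C → - P .] }  — reduce

I3 contains reduce item [P → n .] and shift item [L → . d C] — shift-reduce conflict.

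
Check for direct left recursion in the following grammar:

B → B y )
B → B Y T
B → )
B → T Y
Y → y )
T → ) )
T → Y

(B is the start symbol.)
Yes, B is left-recursive

Direct left recursion occurs when N → N α for some non-terminal N (the right-hand side begins with the left-hand side itself).

B → B y ): LEFT RECURSIVE (starts with B)
B → B Y T: LEFT RECURSIVE (starts with B)
B → ): starts with ')'
B → T Y: starts with T
Y → y ): starts with y
T → ) ): starts with ')'
T → Y: starts with Y

The grammar has direct left recursion on: B.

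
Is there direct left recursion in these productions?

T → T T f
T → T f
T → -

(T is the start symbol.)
Yes, T is left-recursive

T → T T f: LEFT RECURSIVE (starts with T)
T → T f: LEFT RECURSIVE (starts with T)
T → -: starts with '-'

The grammar has direct left recursion on: T.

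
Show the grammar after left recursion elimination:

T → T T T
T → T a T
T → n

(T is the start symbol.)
T is directly left-recursive. The standard transformation for
  A → A α₁ | ... | A α_m | β₁ | ... | β_n
is
  A  → β₁ A' | ... | β_n A'
  A' → α₁ A' | ... | α_m A' | ε

T → n becomes T → n T'
T → T T T becomes T' → T T T'
T → T a T becomes T' → a T T'
Add T' → ε

Resulting grammar:
T → n T'
T' → T T T'
T' → a T T'
T' → ε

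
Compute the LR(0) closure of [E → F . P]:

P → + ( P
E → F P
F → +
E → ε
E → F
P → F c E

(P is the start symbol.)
To compute CLOSURE, for each item [A → α.Bβ] where B is a non-terminal, add [B → .γ] for all productions B → γ; repeat for the newly added items until nothing changes.

Start with: [E → F . P]
  [E → F . P] has the dot before P: add [P → . + ( P], [P → . F c E]
  [P → . F c E] has the dot before F: add [F → . +]
No further items can be added.

CLOSURE = { [E → F . P], [F → . +], [P → . + ( P], [P → . F c E] }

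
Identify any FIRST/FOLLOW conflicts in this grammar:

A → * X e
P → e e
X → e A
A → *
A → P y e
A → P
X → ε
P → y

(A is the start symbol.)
A FIRST/FOLLOW conflict occurs when a non-terminal N has a nullable alternative N → β (β ⇒* ε) and another alternative N → α with FIRST(α) ∩ FOLLOW(N) ≠ ∅: on such a lookahead the parser cannot decide between expanding α and letting N vanish via β.

Nullable non-terminals: X.

X: nullable alternative(s) X → ε; FOLLOW(X) = { 'e' }
  X → e A: FIRST \ {ε} = { 'e' } — overlaps FOLLOW(X) on { 'e' }: CONFLICT
  X → ε: FIRST \ {ε} = { } — this is the only nullable alternative, skip

A, P have no nullable alternative, so no FIRST/FOLLOW check is needed there.

So the grammar has 1 FIRST/FOLLOW conflict (marked CONFLICT above).

Answer: Yes. X → e A with FOLLOW(X) on { 'e' }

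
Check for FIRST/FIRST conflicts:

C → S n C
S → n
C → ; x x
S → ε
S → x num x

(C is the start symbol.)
No FIRST/FIRST conflicts.

A FIRST/FIRST conflict occurs when two productions N → α and N → β for the same non-terminal have FIRST(α) ∩ FIRST(β) ≠ ∅ (with ε ∈ FIRST of a nullable right-hand side, so two nullable alternatives also conflict).

FIRST sets of the non-terminals at (or reachable through a nullable prefix from) the front of some alternative:
  FIRST(S) = { 'n', 'x', ε }

Productions for C:
  C → S n C: FIRST = { 'n', 'x' }
  C → ; x x: FIRST = { ';' }
Productions for S:
  S → n: FIRST = { 'n' }
  S → ε: FIRST = { ε }
  S → x num x: FIRST = { 'x' }

All alternatives of each non-terminal have pairwise disjoint FIRST sets.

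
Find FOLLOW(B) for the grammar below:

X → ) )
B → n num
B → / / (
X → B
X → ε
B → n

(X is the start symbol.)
To compute FOLLOW(B), find every occurrence of B on a right-hand side N → α B β: add FIRST(β) \ {ε}, and if β is empty or nullable also add FOLLOW(N). Iterate to a fixed point.

In X → B: B is at the end, add FOLLOW(X)

The FOLLOW sets referred to above (computed the same way, to a fixed point):
  FOLLOW(X) = { $ }

Taking the union: FOLLOW(B) = { $ }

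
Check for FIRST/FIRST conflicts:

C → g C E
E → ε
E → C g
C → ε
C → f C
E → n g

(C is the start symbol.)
No FIRST/FIRST conflicts.

A FIRST/FIRST conflict occurs when two productions N → α and N → β for the same non-terminal have FIRST(α) ∩ FIRST(β) ≠ ∅ (with ε ∈ FIRST of a nullable right-hand side, so two nullable alternatives also conflict).

FIRST sets of the non-terminals at (or reachable through a nullable prefix from) the front of some alternative:
  FIRST(C) = { 'f', 'g', ε }

Productions for C:
  C → g C E: FIRST = { 'g' }
  C → ε: FIRST = { ε }
  C → f C: FIRST = { 'f' }
Productions for E:
  E → ε: FIRST = { ε }
  E → C g: FIRST = { 'f', 'g' }
  E → n g: FIRST = { 'n' }

All alternatives of each non-terminal have pairwise disjoint FIRST sets.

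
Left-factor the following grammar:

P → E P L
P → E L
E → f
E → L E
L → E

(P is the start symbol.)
Left-factoring transforms A → αβ₁ | αβ₂ into A → αA' and A' → β₁ | β₂
(α is the longest common prefix among the alternatives). Repeat until
no nonterminal has two alternatives with a common prefix.

Round 1: P has alternatives sharing prefix 'E'. Introduce P': P → E P'
  Add: P' → P L
  Add: P' → L

No remaining common prefixes — done.

Resulting grammar:
P → E P'
P' → P L
P' → L
E → f
E → L E
L → E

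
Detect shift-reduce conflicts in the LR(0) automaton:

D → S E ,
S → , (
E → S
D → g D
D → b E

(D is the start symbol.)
No shift-reduce conflicts

A shift-reduce conflict occurs when an LR(0) state has both:
  - a complete (reduce) item [A → α .] (dot at the end), and
  - a shift item [B → β . c γ] (dot before a terminal).

Augment with D' → D and build the canonical LR(0) collection (I0 = CLOSURE({[D' → . D]}), then GOTO on every symbol after a dot until no new states appear). It has 12 states:
  I0: { [D → . S E ,], [D → . b E], [D → . g D], [D' → . D], [S → . , (] }  — shift
  I1: { [S → , . (] }  — shift
  I2: { [D' → D .] }  — accept
  I3: { [D → S . E ,], [E → . S], [S → . , (] }  — shift
  I4: { [D → b . E], [E → . S], [S → . , (] }  — shift
  I5: { [D → . S E ,], [D → . b E], [D → . g D], [D → g . D], [S → . , (] }  — shift
  I6: { [D → g D .] }  — reduce
  I7: { [D → b E .] }  — reduce
  I8: { [E → S .] }  — reduce
  I9: { [D → S E . ,] }  — shift
  I10: { [D → S E , .] }  — reduce
  I11: { [S → , ( .] }  — reduce

No state contains both a complete item and a shift item.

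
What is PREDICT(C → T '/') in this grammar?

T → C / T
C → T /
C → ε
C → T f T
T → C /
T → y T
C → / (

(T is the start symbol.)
PREDICT(C → T '/') = (FIRST(RHS) \ {ε}) ∪ (FOLLOW(C) if ε ∈ FIRST(RHS), i.e. RHS ⇒* ε)
FIRST(T) = { '/', 'y' }
FIRST(T '/') = { '/', 'y' }
ε ∉ FIRST(T '/'), so FOLLOW(C) is not added.
PREDICT(C → T '/') = { '/', 'y' }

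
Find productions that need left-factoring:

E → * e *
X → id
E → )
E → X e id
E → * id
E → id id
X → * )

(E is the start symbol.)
Left-factoring is needed when two productions for the same non-terminal
share a common prefix on the right-hand side.

Productions for E:
  E → * e *
  E → )
  E → X e id
  E → * id
  E → id id
Productions for X:
  X → id
  X → * )

Found common prefix '*' in productions for E

Answer: Yes, E has productions with common prefix '*'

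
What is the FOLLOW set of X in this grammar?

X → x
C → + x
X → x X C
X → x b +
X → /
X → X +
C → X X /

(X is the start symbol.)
X is the start symbol, so $ ∈ FOLLOW(X).
In X → x X C: X is followed by C, add FIRST(C) \ {ε} = { '+', '/', 'x' }
In X → X +: X is followed by '+', add FIRST('+') \ {ε} = { '+' }
In C → X X /: X is followed by X '/', add FIRST(X '/') \ {ε} = { '/', 'x' }
In C → X X /: X is followed by '/', add FIRST('/') \ {ε} = { '/' }

Taking the union: FOLLOW(X) = { $, '+', '/', 'x' }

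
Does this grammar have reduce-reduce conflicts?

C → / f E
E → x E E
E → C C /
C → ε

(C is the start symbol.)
No reduce-reduce conflicts

A reduce-reduce conflict occurs when an LR(0) state has two complete items [A → α .] and [B → β .] — both call for a reduction, and with no lookahead the parser cannot choose between them.

Augment with C' → C and build the canonical LR(0) collection (I0 = CLOSURE({[C' → . C]}), then GOTO on every symbol after a dot until no new states appear). It has 11 states:
  I0: { [C → . / f E], [C → .], [C' → . C] }  — shift, reduce
  I1: { [C → / . f E] }  — shift
  I2: { [C' → C .] }  — accept
  I3: { [C → . / f E], [C → .], [C → / f . E], [E → . C C /], [E → . x E E] }  — shift, reduce
  I4: { [C → . / f E], [C → .], [E → C . C /] }  — shift, reduce
  I5: { [C → / f E .] }  — reduce
  I6: { [C → . / f E], [C → .], [E → . C C /], [E → . x E E], [E → x . E E] }  — shift, reduce
  I7: { [C → . / f E], [C → .], [E → . C C /], [E → . x E E], [E → x E . E] }  — shift, reduce
  I8: { [E → x E E .] }  — reduce
  I9: { [E → C C . /] }  — shift
  I10: { [E → C C / .] }  — reduce

No state contains more than one complete item.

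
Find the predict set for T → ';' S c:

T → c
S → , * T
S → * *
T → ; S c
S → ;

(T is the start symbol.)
PREDICT(T → ';' S c) = (FIRST(RHS) \ {ε}) ∪ (FOLLOW(T) if ε ∈ FIRST(RHS), i.e. RHS ⇒* ε)
FIRST(';' S c) = { ';' }
ε ∉ FIRST(';' S c), so FOLLOW(T) is not added.
PREDICT(T → ';' S c) = { ';' }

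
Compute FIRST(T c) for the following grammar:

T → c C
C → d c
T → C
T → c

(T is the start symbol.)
FIRST sets of the non-terminals involved (from the grammar, by fixed-point iteration):
  FIRST(T) = { 'c', 'd' }

To compute FIRST(T c), process the symbols left to right:
Symbol T is a non-terminal. Add FIRST(T) \ {ε} = { 'c', 'd' }
T is not nullable (ε ∉ FIRST(T)), so stop here.
FIRST(T c) = { 'c', 'd' }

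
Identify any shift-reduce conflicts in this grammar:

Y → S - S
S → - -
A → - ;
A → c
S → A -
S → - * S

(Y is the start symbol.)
No shift-reduce conflicts

A shift-reduce conflict occurs when an LR(0) state has both:
  - a complete (reduce) item [A → α .] (dot at the end), and
  - a shift item [B → β . c γ] (dot before a terminal).

Augment with Y' → Y and build the canonical LR(0) collection (I0 = CLOSURE({[Y' → . Y]}), then GOTO on every symbol after a dot until no new states appear). It has 13 states:
  I0: { [A → . - ;], [A → . c], [S → . - * S], [S → . - -], [S → . A -], [Y → . S - S], [Y' → . Y] }  — shift
  I1: { [A → - . ;], [S → - . * S], [S → - . -] }  — shift
  I2: { [S → A . -] }  — shift
  I3: { [Y → S . - S] }  — shift
  I4: { [Y' → Y .] }  — accept
  I5: { [A → c .] }  — reduce
  I6: { [A → . - ;], [A → . c], [S → . - * S], [S → . - -], [S → . A -], [Y → S - . S] }  — shift
  I7: { [Y → S - S .] }  — reduce
  I8: { [S → A - .] }  — reduce
  I9: { [A → . - ;], [A → . c], [S → - * . S], [S → . - * S], [S → . - -], [S → . A -] }  — shift
  I10: { [S → - - .] }  — reduce
  I11: { [A → - ; .] }  — reduce
  I12: { [S → - * S .] }  — reduce

No state contains both a complete item and a shift item.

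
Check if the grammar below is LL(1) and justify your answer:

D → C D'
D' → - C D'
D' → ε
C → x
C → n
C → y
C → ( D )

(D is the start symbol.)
Relevant sets:
  FOLLOW(D') = { $, ')' }

For D':
  PREDICT(D' → '-' C D') = { '-' }
  PREDICT(D' → ε) = { $, ')' }
For C:
  PREDICT(C → x) = { 'x' }
  PREDICT(C → n) = { 'n' }
  PREDICT(C → y) = { 'y' }
  PREDICT(C → '(' D ')') = { '(' }
D has a single production, so nothing to check there.

All predict sets are disjoint. The grammar IS LL(1).

Answer: Yes, the grammar is LL(1).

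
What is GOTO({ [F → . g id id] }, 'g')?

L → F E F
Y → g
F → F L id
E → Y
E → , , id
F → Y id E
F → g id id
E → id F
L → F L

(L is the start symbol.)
{ [F → g . id id] }

GOTO(I, 'g') = CLOSURE({ [A → αX.β] : [A → α.Xβ] ∈ I, X = 'g' })

Items with dot before 'g', with the dot advanced:
  [F → . g id id] → [F → g . id id]
Closure adds nothing (no advanced item has the dot before a non-terminal).

GOTO = { [F → g . id id] }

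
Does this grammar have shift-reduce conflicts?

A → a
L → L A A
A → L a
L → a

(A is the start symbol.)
A shift-reduce conflict occurs when an LR(0) state has both:
  - a complete (reduce) item [A → α .] (dot at the end), and
  - a shift item [B → β . c γ] (dot before a terminal).

Augment with A' → A and build the canonical LR(0) collection (I0 = CLOSURE({[A' → . A]}), then GOTO on every symbol after a dot until no new states appear). It has 7 states:
  I0: { [A → . L a], [A → . a], [A' → . A], [L → . L A A], [L → . a] }  — shift
  I1: { [A' → A .] }  — accept
  I2: { [A → . L a], [A → . a], [A → L . a], [L → . L A A], [L → . a], [L → L . A A] }  — shift
  I3: { [A → a .], [L → a .] }  — 2 reduces
  I4: { [A → . L a], [A → . a], [L → . L A A], [L → . a], [L → L A . A] }  — shift
  I5: { [A → L a .], [A → a .], [L → a .] }  — 3 reduces
  I6: { [L → L A A .] }  — reduce

No state contains both a complete item and a shift item.

Answer: No shift-reduce conflicts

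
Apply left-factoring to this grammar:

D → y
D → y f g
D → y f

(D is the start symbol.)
Left-factoring transforms A → αβ₁ | αβ₂ into A → αA' and A' → β₁ | β₂
(α is the longest common prefix among the alternatives). Repeat until
no nonterminal has two alternatives with a common prefix.

Round 1: D has alternatives sharing prefix 'y'. Introduce D': D → y D'
  Add: D' → ε
  Add: D' → f g
  Add: D' → f

Round 2: D' has alternatives sharing prefix 'f'. Introduce D'': D' → f D''
  Add: D'' → g
  Add: D'' → ε

No remaining common prefixes — done.

Resulting grammar:
D → y D'
D' → ε
D' → f D''
D'' → g
D'' → ε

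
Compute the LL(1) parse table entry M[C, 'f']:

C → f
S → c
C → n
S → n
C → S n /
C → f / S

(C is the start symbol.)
To find M[C, 'f'], we find productions for C where 'f' is in the predict set (PREDICT(N → α) = (FIRST(α) \ {ε}) ∪ (FOLLOW(N) if α ⇒* ε)).

Relevant sets:
  FIRST(S) = { 'c', 'n' }

C → f: PREDICT = { 'f' }
  'f' is in predict set, so this production goes in M[C, 'f']
C → n: PREDICT = { 'n' }
C → S n /: PREDICT = { 'c', 'n' }
C → f / S: PREDICT = { 'f' }
  'f' is in predict set, so this production goes in M[C, 'f']

M[C, 'f'] = C → f, C → f / S  (a multiply-defined cell — the grammar is not LL(1))

Answer: C → f, C → f / S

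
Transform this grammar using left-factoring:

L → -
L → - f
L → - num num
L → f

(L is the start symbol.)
L → - L'
L' → ε
L' → f
L' → num num
L → f

Left-factoring transforms A → αβ₁ | αβ₂ into A → αA' and A' → β₁ | β₂
(α is the longest common prefix among the alternatives). Repeat until
no nonterminal has two alternatives with a common prefix.

Round 1: L has alternatives sharing prefix '-'. Introduce L': L → - L'
  Add: L' → ε
  Add: L' → f
  Add: L' → num num

No remaining common prefixes — done.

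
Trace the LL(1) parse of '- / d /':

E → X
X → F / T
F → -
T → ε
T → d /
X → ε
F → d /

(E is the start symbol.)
LL(1) parsing maintains a stack (initially the start symbol over $) and the input. At each step: if the stack top is a terminal, match it against the current input token; if it is a non-terminal N, replace it with the RHS of M[N, lookahead] (the unique production whose predict set contains the lookahead).

Stack is shown with the top on the left.

Stack    Input      Action
--------------------------
E $      - / d / $  output E → X
X $      - / d / $  output X → F / T
F / T $  - / d / $  output F → -
- / T $  - / d / $  match '-'
/ T $    / d / $    match '/'
T $      d / $      output T → d /
d / $    d / $      match 'd'
/ $      / $        match '/'
$        $          accept

The string is accepted.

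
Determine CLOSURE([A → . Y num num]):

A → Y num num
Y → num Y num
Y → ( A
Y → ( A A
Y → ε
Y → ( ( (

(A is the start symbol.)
To compute CLOSURE, for each item [A → α.Bβ] where B is a non-terminal, add [B → .γ] for all productions B → γ; repeat for the newly added items until nothing changes.

Start with: [A → . Y num num]
  [A → . Y num num] has the dot before Y: add [Y → . num Y num], [Y → . ( A], [Y → . ( A A], [Y → .], [Y → . ( ( (]
No further items can be added.

CLOSURE = { [A → . Y num num], [Y → . ( ( (], [Y → . ( A A], [Y → . ( A], [Y → . num Y num], [Y → .] }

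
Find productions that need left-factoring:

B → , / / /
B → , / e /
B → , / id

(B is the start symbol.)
Yes, B has productions with common prefix ', /'

Left-factoring is needed when two productions for the same non-terminal
share a common prefix on the right-hand side.

Productions for B:
  B → , / / /
  B → , / e /
  B → , / id

Found common prefix ', /' in productions for B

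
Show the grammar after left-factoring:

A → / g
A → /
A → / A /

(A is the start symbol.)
A → / A'
A' → g
A' → ε
A' → A /

Left-factoring transforms A → αβ₁ | αβ₂ into A → αA' and A' → β₁ | β₂
(α is the longest common prefix among the alternatives). Repeat until
no nonterminal has two alternatives with a common prefix.

Round 1: A has alternatives sharing prefix '/'. Introduce A': A → / A'
  Add: A' → g
  Add: A' → ε
  Add: A' → A /

No remaining common prefixes — done.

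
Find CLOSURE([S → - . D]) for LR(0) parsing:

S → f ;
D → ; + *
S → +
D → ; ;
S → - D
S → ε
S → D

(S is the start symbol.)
{ [D → . ; + *], [D → . ; ;], [S → - . D] }

Start with: [S → - . D]
  [S → - . D] has the dot before D: add [D → . ; + *], [D → . ; ;]
No further items can be added.

CLOSURE = { [D → . ; + *], [D → . ; ;], [S → - . D] }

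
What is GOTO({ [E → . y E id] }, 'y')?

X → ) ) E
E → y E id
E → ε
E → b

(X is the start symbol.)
GOTO(I, 'y') = CLOSURE({ [A → αX.β] : [A → α.Xβ] ∈ I, X = 'y' })

Items with dot before 'y', with the dot advanced:
  [E → . y E id] → [E → y . E id]
Closure of the advanced items:
  [E → y . E id] has the dot before E: add [E → . y E id], [E → .], [E → . b]

GOTO = { [E → . b], [E → . y E id], [E → .], [E → y . E id] }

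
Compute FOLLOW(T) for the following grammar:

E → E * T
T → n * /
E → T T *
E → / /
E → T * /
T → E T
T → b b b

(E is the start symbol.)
{ $, '*', '/', 'b', 'n' }

To compute FOLLOW(T), find every occurrence of T on a right-hand side N → α T β: add FIRST(β) \ {ε}, and if β is empty or nullable also add FOLLOW(N). Iterate to a fixed point.

In E → E * T: T is at the end, add FOLLOW(E)
In E → T T *: T is followed by T '*', add FIRST(T '*') \ {ε} = { '/', 'b', 'n' }
In E → T T *: T is followed by '*', add FIRST('*') \ {ε} = { '*' }
In E → T * /: T is followed by '*' '/', add FIRST('*' '/') \ {ε} = { '*' }
In T → E T: T is at the end; this adds FOLLOW(T) to itself — nothing new

The FOLLOW sets referred to above (computed the same way, to a fixed point):
  FOLLOW(E) = { $, '*', '/', 'b', 'n' }

Taking the union: FOLLOW(T) = { $, '*', '/', 'b', 'n' }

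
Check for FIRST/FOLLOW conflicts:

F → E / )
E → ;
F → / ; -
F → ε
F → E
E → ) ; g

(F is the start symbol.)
No FIRST/FOLLOW conflicts.

Nullable non-terminals: F.
FIRST sets used below: FIRST(E) = { ')', ';' }

F: nullable alternative(s) F → ε; FOLLOW(F) = { $ }
  F → E / ): FIRST \ {ε} = { ')', ';' } — disjoint from FOLLOW(F)
  F → / ; -: FIRST \ {ε} = { '/' } — disjoint from FOLLOW(F)
  F → ε: FIRST \ {ε} = { } — this is the only nullable alternative, skip
  F → E: FIRST \ {ε} = { ')', ';' } — disjoint from FOLLOW(F)

E has no nullable alternative, so no FIRST/FOLLOW check is needed there.

No FIRST/FOLLOW conflicts found.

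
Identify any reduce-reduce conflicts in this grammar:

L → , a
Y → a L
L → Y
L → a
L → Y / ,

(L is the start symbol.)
Augment with L' → L and build the canonical LR(0) collection (I0 = CLOSURE({[L' → . L]}), then GOTO on every symbol after a dot until no new states appear). It has 9 states:
  I0: { [L → . , a], [L → . Y / ,], [L → . Y], [L → . a], [L' → . L], [Y → . a L] }  — shift
  I1: { [L → , . a] }  — shift
  I2: { [L' → L .] }  — accept
  I3: { [L → Y . / ,], [L → Y .] }  — shift, reduce
  I4: { [L → . , a], [L → . Y / ,], [L → . Y], [L → . a], [L → a .], [Y → . a L], [Y → a . L] }  — shift, reduce
  I5: { [Y → a L .] }  — reduce
  I6: { [L → Y / . ,] }  — shift
  I7: { [L → Y / , .] }  — reduce
  I8: { [L → , a .] }  — reduce

No state contains more than one complete item.

Answer: No reduce-reduce conflicts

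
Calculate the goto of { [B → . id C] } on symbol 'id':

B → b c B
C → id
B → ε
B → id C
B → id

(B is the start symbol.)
GOTO(I, 'id') = CLOSURE({ [A → αX.β] : [A → α.Xβ] ∈ I, X = 'id' })

Items with dot before 'id', with the dot advanced:
  [B → . id C] → [B → id . C]
Closure of the advanced items:
  [B → id . C] has the dot before C: add [C → . id]

GOTO = { [B → id . C], [C → . id] }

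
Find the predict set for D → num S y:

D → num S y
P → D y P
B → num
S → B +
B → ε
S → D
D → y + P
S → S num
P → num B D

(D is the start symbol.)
PREDICT(D → num S y) = (FIRST(RHS) \ {ε}) ∪ (FOLLOW(D) if ε ∈ FIRST(RHS), i.e. RHS ⇒* ε)
FIRST(num S y) = { 'num' }
ε ∉ FIRST(num S y), so FOLLOW(D) is not added.
PREDICT(D → num S y) = { 'num' }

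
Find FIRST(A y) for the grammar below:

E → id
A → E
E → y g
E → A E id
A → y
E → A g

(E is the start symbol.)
{ 'id', 'y' }

FIRST sets of the non-terminals involved (from the grammar, by fixed-point iteration):
  FIRST(A) = { 'id', 'y' }

To compute FIRST(A y), process the symbols left to right:
Symbol A is a non-terminal. Add FIRST(A) \ {ε} = { 'id', 'y' }
A is not nullable (ε ∉ FIRST(A)), so stop here.
FIRST(A y) = { 'id', 'y' }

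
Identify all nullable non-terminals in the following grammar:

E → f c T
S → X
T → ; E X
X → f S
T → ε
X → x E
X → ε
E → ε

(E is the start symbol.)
A non-terminal is nullable if it can derive ε (the empty string): either it has an ε-production, or it has a production whose right-hand side consists entirely of nullable non-terminals.

ε-productions: T → ε, X → ε, E → ε
So T, X, E are immediately nullable.
S → X: every symbol on the right is nullable, so S is nullable too.
Every non-terminal is now nullable.
Nullable = { 'E', 'S', 'T', 'X' }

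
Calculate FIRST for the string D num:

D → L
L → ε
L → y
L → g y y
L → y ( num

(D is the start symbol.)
FIRST sets of the non-terminals involved (from the grammar, by fixed-point iteration):
  FIRST(D) = { 'g', 'y', ε }

To compute FIRST(D num), process the symbols left to right:
Symbol D is a non-terminal. Add FIRST(D) \ {ε} = { 'g', 'y' }
D is nullable (ε ∈ FIRST(D)), continue to the next symbol.
Symbol num is a terminal. Add 'num' and stop.
FIRST(D num) = { 'g', 'num', 'y' }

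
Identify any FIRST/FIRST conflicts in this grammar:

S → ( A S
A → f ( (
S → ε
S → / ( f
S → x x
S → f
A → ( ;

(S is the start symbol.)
Productions for S:
  S → ( A S: FIRST = { '(' }
  S → ε: FIRST = { ε }
  S → / ( f: FIRST = { '/' }
  S → x x: FIRST = { 'x' }
  S → f: FIRST = { 'f' }
Productions for A:
  A → f ( (: FIRST = { 'f' }
  A → ( ;: FIRST = { '(' }

All alternatives of each non-terminal have pairwise disjoint FIRST sets.

Answer: No FIRST/FIRST conflicts.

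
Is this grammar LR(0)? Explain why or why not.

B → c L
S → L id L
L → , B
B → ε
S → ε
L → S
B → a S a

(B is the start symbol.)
Augment with B' → B and build the canonical LR(0) collection (I0 = CLOSURE({[B' → . B]}), then GOTO on every symbol after a dot until no new states appear). It has 13 states:
  I0: { [B → . a S a], [B → . c L], [B → .], [B' → . B] }  — shift, reduce
  I1: { [B' → B .] }  — accept
  I2: { [B → a . S a], [L → . , B], [L → . S], [S → . L id L], [S → .] }  — shift, reduce
  I3: { [B → c . L], [L → . , B], [L → . S], [S → . L id L], [S → .] }  — shift, reduce
  I4: { [B → . a S a], [B → . c L], [B → .], [L → , . B] }  — shift, reduce
  I5: { [B → c L .], [S → L . id L] }  — shift, reduce
  I6: { [L → S .] }  — reduce
  I7: { [L → . , B], [L → . S], [S → . L id L], [S → .], [S → L id . L] }  — shift, reduce
  I8: { [S → L . id L], [S → L id L .] }  — shift, reduce
  I9: { [L → , B .] }  — reduce
  I10: { [S → L . id L] }  — shift
  I11: { [B → a S . a], [L → S .] }  — shift, reduce
  I12: { [B → a S a .] }  — reduce

Conflict in state I0:
  Shift-reduce conflict between [B → .] and [B → . a S a]
So the grammar is NOT LR(0).

Answer: No. Shift-reduce conflict between [B → .] and [B → . a S a]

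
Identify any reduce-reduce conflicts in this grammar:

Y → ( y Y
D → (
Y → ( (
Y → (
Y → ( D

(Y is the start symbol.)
Yes — I3: [D → ( .] vs [Y → ( ( .]

Augment with Y' → Y and build the canonical LR(0) collection (I0 = CLOSURE({[Y' → . Y]}), then GOTO on every symbol after a dot until no new states appear). It has 7 states:
  I0: { [Y → . ( (], [Y → . ( D], [Y → . ( y Y], [Y → . (], [Y' → . Y] }  — shift
  I1: { [D → . (], [Y → ( . (], [Y → ( . D], [Y → ( . y Y], [Y → ( .] }  — shift, reduce
  I2: { [Y' → Y .] }  — accept
  I3: { [D → ( .], [Y → ( ( .] }  — 2 reduces
  I4: { [Y → ( D .] }  — reduce
  I5: { [Y → ( y . Y], [Y → . ( (], [Y → . ( D], [Y → . ( y Y], [Y → . (] }  — shift
  I6: { [Y → ( y Y .] }  — reduce

I3 contains complete items [D → ( .], [Y → ( ( .] — reduce-reduce conflict.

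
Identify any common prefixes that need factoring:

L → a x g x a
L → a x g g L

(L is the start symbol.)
Yes, L has productions with common prefix 'a x g'

Left-factoring is needed when two productions for the same non-terminal
share a common prefix on the right-hand side.

Productions for L:
  L → a x g x a
  L → a x g g L

Found common prefix 'a x g' in productions for L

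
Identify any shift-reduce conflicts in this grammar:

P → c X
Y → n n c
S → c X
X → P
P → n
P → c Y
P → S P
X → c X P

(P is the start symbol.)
Augment with P' → P and build the canonical LR(0) collection (I0 = CLOSURE({[P' → . P]}), then GOTO on every symbol after a dot until no new states appear). It has 15 states:
  I0: { [P → . S P], [P → . c X], [P → . c Y], [P → . n], [P' → . P], [S → . c X] }  — shift
  I1: { [P' → P .] }  — accept
  I2: { [P → . S P], [P → . c X], [P → . c Y], [P → . n], [P → S . P], [S → . c X] }  — shift
  I3: { [P → . S P], [P → . c X], [P → . c Y], [P → . n], [P → c . X], [P → c . Y], [S → . c X], [S → c . X], [X → . P], [X → . c X P], [Y → . n n c] }  — shift
  I4: { [P → n .] }  — reduce
  I5: { [X → P .] }  — reduce
  I6: { [P → c X .], [S → c X .] }  — 2 reduces
  I7: { [P → c Y .] }  — reduce
  I8: { [P → . S P], [P → . c X], [P → . c Y], [P → . n], [P → c . X], [P → c . Y], [S → . c X], [S → c . X], [X → . P], [X → . c X P], [X → c . X P], [Y → . n n c] }  — shift
  I9: { [P → n .], [Y → n . n c] }  — shift, reduce
  I10: { [Y → n n . c] }  — shift
  I11: { [Y → n n c .] }  — reduce
  I12: { [P → . S P], [P → . c X], [P → . c Y], [P → . n], [P → c X .], [S → . c X], [S → c X .], [X → c X . P] }  — shift, 2 reduces
  I13: { [X → c X P .] }  — reduce
  I14: { [P → S P .] }  — reduce

I9 contains reduce item [P → n .] and shift item [Y → n . n c] — shift-reduce conflict.
I12 contains reduce items [P → c X .], [S → c X .] and shift items [P → . c X], [P → . c Y], [P → . n], [S → . c X] — shift-reduce conflict.

Answer: Yes — I9: [P → n .] vs [Y → n . n c]; I12: [P → c X .] vs [P → . c X]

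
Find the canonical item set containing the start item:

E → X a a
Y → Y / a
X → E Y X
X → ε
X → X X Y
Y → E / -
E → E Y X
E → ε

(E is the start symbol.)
{ [E → . E Y X], [E → . X a a], [E → .], [E' → . E], [X → . E Y X], [X → . X X Y], [X → .] }

First, augment the grammar with E' → E
I₀ = CLOSURE({ [E' → . E] }):
  [E' → . E] has the dot before E: add [E → . X a a], [E → . E Y X], [E → .]
  [E → . X a a] has the dot before X: add [X → . E Y X], [X → .], [X → . X X Y]
No further items can be added.

I₀ = { [E → . E Y X], [E → . X a a], [E → .], [E' → . E], [X → . E Y X], [X → . X X Y], [X → .] }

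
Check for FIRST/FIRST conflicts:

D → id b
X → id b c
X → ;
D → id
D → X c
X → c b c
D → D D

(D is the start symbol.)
Yes. D → id b / D → id on { 'id' }; D → id b / D → X c on { 'id' }; D → id b / D → D D on { 'id' }; D → id / D → X c on { 'id' }; D → id / D → D D on { 'id' }; D → X c / D → D D on { ';', 'c', 'id' }

A FIRST/FIRST conflict occurs when two productions N → α and N → β for the same non-terminal have FIRST(α) ∩ FIRST(β) ≠ ∅ (with ε ∈ FIRST of a nullable right-hand side, so two nullable alternatives also conflict).

FIRST sets of the non-terminals at (or reachable through a nullable prefix from) the front of some alternative:
  FIRST(X) = { ';', 'c', 'id' }
  FIRST(D) = { ';', 'c', 'id' }

Productions for D:
  D → id b: FIRST = { 'id' }
  D → id: FIRST = { 'id' }
  D → X c: FIRST = { ';', 'c', 'id' }
  D → D D: FIRST = { ';', 'c', 'id' }
Productions for X:
  X → id b c: FIRST = { 'id' }
  X → ;: FIRST = { ';' }
  X → c b c: FIRST = { 'c' }

Conflict for D: D → id b and D → id
  Overlap: { 'id' }
Conflict for D: D → id b and D → X c
  Overlap: { 'id' }
Conflict for D: D → id b and D → D D
  Overlap: { 'id' }
Conflict for D: D → id and D → X c
  Overlap: { 'id' }
Conflict for D: D → id and D → D D
  Overlap: { 'id' }
Conflict for D: D → X c and D → D D
  Overlap: { ';', 'c', 'id' }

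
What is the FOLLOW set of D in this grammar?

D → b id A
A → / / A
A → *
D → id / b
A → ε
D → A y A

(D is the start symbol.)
To compute FOLLOW(D), find every occurrence of D on a right-hand side N → α D β: add FIRST(β) \ {ε}, and if β is empty or nullable also add FOLLOW(N). Iterate to a fixed point.

D is the start symbol, so $ ∈ FOLLOW(D).
D does not occur on any right-hand side.

Taking the union: FOLLOW(D) = { $ }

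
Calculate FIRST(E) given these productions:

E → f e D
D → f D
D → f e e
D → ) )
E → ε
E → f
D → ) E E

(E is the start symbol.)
{ 'f', ε }

From E → f e D:
  - f is a terminal: add 'f' and stop
From E → ε:
  - ε-production, so ε ∈ FIRST(E)
From E → f:
  - f is a terminal: add 'f' and stop

Collecting: FIRST(E) = { 'f', ε }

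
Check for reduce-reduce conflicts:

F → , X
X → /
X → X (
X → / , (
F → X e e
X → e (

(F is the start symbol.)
A reduce-reduce conflict occurs when an LR(0) state has two complete items [A → α .] and [B → β .] — both call for a reduction, and with no lookahead the parser cannot choose between them.

Augment with F' → F and build the canonical LR(0) collection (I0 = CLOSURE({[F' → . F]}), then GOTO on every symbol after a dot until no new states appear). It has 13 states:
  I0: { [F → . , X], [F → . X e e], [F' → . F], [X → . / , (], [X → . /], [X → . X (], [X → . e (] }  — shift
  I1: { [F → , . X], [X → . / , (], [X → . /], [X → . X (], [X → . e (] }  — shift
  I2: { [X → / . , (], [X → / .] }  — shift, reduce
  I3: { [F' → F .] }  — accept
  I4: { [F → X . e e], [X → X . (] }  — shift
  I5: { [X → e . (] }  — shift
  I6: { [X → e ( .] }  — reduce
  I7: { [X → X ( .] }  — reduce
  I8: { [F → X e . e] }  — shift
  I9: { [F → X e e .] }  — reduce
  I10: { [X → / , . (] }  — shift
  I11: { [X → / , ( .] }  — reduce
  I12: { [F → , X .], [X → X . (] }  — shift, reduce

No state contains more than one complete item.

Answer: No reduce-reduce conflicts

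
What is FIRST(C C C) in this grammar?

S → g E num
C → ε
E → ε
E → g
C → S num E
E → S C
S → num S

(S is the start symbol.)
{ 'g', 'num', ε }

FIRST sets of the non-terminals involved (from the grammar, by fixed-point iteration):
  FIRST(C) = { 'g', 'num', ε }

To compute FIRST(C C C), process the symbols left to right:
Symbol C is a non-terminal. Add FIRST(C) \ {ε} = { 'g', 'num' }
C is nullable (ε ∈ FIRST(C)), continue to the next symbol.
Symbol C is a non-terminal. Add FIRST(C) \ {ε} = { 'g', 'num' }
C is nullable (ε ∈ FIRST(C)), continue to the next symbol.
Symbol C is a non-terminal. Add FIRST(C) \ {ε} = { 'g', 'num' }
C is nullable (ε ∈ FIRST(C)), continue to the next symbol.
All symbols are nullable, so ε is in the result.
FIRST(C C C) = { 'g', 'num', ε }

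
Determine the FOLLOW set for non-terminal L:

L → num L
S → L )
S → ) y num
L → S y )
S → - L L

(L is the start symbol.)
To compute FOLLOW(L), find every occurrence of L on a right-hand side N → α L β: add FIRST(β) \ {ε}, and if β is empty or nullable also add FOLLOW(N). Iterate to a fixed point.

L is the start symbol, so $ ∈ FOLLOW(L).
In L → num L: L is at the end; this adds FOLLOW(L) to itself — nothing new
In S → L ): L is followed by ')', add FIRST(')') \ {ε} = { ')' }
In S → - L L: L is followed by L, add FIRST(L) \ {ε} = { ')', '-', 'num' }
In S → - L L: L is at the end, add FOLLOW(S)

The FOLLOW sets referred to above (computed the same way, to a fixed point):
  FOLLOW(S) = { 'y' }

Taking the union: FOLLOW(L) = { $, ')', '-', 'num', 'y' }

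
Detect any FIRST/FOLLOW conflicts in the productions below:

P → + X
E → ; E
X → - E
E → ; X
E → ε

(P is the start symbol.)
No FIRST/FOLLOW conflicts.

Nullable non-terminals: E.

E: nullable alternative(s) E → ε; FOLLOW(E) = { $ }
  E → ; E: FIRST \ {ε} = { ';' } — disjoint from FOLLOW(E)
  E → ; X: FIRST \ {ε} = { ';' } — disjoint from FOLLOW(E)
  E → ε: FIRST \ {ε} = { } — this is the only nullable alternative, skip

P, X have no nullable alternative, so no FIRST/FOLLOW check is needed there.

No FIRST/FOLLOW conflicts found.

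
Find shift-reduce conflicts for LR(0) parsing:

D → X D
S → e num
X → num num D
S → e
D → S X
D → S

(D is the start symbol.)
A shift-reduce conflict occurs when an LR(0) state has both:
  - a complete (reduce) item [A → α .] (dot at the end), and
  - a shift item [B → β . c γ] (dot before a terminal).

Augment with D' → D and build the canonical LR(0) collection (I0 = CLOSURE({[D' → . D]}), then GOTO on every symbol after a dot until no new states appear). It has 11 states:
  I0: { [D → . S X], [D → . S], [D → . X D], [D' → . D], [S → . e num], [S → . e], [X → . num num D] }  — shift
  I1: { [D' → D .] }  — accept
  I2: { [D → S . X], [D → S .], [X → . num num D] }  — shift, reduce
  I3: { [D → . S X], [D → . S], [D → . X D], [D → X . D], [S → . e num], [S → . e], [X → . num num D] }  — shift
  I4: { [S → e . num], [S → e .] }  — shift, reduce
  I5: { [X → num . num D] }  — shift
  I6: { [D → . S X], [D → . S], [D → . X D], [S → . e num], [S → . e], [X → . num num D], [X → num num . D] }  — shift
  I7: { [X → num num D .] }  — reduce
  I8: { [S → e num .] }  — reduce
  I9: { [D → X D .] }  — reduce
  I10: { [D → S X .] }  — reduce

I2 contains reduce item [D → S .] and shift item [X → . num num D] — shift-reduce conflict.
I4 contains reduce item [S → e .] and shift item [S → e . num] — shift-reduce conflict.

Answer: Yes — I2: [D → S .] vs [X → . num num D]; I4: [S → e .] vs [S → e . num]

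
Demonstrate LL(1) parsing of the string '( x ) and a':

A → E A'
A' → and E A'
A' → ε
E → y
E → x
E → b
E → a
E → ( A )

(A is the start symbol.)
LL(1) parsing maintains a stack (initially the start symbol over $) and the input. At each step: if the stack top is a terminal, match it against the current input token; if it is a non-terminal N, replace it with the RHS of M[N, lookahead] (the unique production whose predict set contains the lookahead).

Stack is shown with the top on the left.

Stack        Input          Action
----------------------------------
A $          ( x ) and a $  output A → E A'
E A' $       ( x ) and a $  output E → ( A )
( A ) A' $   ( x ) and a $  match '('
A ) A' $     x ) and a $    output A → E A'
E A' ) A' $  x ) and a $    output E → x
x A' ) A' $  x ) and a $    match 'x'
A' ) A' $    ) and a $      output A' → ε
) A' $       ) and a $      match ')'
A' $         and a $        output A' → and E A'
and E A' $   and a $        match 'and'
E A' $       a $            output E → a
a A' $       a $            match 'a'
A' $         $              output A' → ε
$            $              accept

The string is accepted.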